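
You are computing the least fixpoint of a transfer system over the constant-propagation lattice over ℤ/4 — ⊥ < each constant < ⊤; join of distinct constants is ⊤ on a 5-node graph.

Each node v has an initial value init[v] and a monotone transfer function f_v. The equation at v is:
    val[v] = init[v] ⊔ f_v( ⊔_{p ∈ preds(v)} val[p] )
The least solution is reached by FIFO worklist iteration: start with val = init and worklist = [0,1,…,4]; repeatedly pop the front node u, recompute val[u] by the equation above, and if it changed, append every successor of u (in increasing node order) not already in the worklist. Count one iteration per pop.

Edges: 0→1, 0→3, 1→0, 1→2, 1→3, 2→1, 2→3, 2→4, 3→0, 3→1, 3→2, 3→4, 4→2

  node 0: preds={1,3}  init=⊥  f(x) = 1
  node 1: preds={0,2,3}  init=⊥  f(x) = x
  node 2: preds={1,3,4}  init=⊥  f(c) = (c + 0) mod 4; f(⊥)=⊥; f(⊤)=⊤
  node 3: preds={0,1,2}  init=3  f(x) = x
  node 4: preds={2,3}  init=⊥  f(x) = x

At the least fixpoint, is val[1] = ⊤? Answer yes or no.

Trace (8 dequeues):
  [1] u=0 | in 3 | out 1 | prev ⊥ | push {}
  [2] u=1 | in ⊤ | out ⊤ | prev ⊥ | push {0}
  [3] u=2 | in ⊤ | out ⊤ | prev ⊥ | push {1}
  [4] u=3 | in ⊤ | out ⊤ | prev 3 | push {2}
  [5] u=4 | in ⊤ | out ⊤ | prev ⊥ | push {}
  [6] u=0 | in ⊤ | out 1 | ==
  [7] u=1 | in ⊤ | out ⊤ | ==
  [8] u=2 | in ⊤ | out ⊤ | ==

Converged values:
  [0] 1
  [1] ⊤
  [2] ⊤
  [3] ⊤
  [4] ⊤

yes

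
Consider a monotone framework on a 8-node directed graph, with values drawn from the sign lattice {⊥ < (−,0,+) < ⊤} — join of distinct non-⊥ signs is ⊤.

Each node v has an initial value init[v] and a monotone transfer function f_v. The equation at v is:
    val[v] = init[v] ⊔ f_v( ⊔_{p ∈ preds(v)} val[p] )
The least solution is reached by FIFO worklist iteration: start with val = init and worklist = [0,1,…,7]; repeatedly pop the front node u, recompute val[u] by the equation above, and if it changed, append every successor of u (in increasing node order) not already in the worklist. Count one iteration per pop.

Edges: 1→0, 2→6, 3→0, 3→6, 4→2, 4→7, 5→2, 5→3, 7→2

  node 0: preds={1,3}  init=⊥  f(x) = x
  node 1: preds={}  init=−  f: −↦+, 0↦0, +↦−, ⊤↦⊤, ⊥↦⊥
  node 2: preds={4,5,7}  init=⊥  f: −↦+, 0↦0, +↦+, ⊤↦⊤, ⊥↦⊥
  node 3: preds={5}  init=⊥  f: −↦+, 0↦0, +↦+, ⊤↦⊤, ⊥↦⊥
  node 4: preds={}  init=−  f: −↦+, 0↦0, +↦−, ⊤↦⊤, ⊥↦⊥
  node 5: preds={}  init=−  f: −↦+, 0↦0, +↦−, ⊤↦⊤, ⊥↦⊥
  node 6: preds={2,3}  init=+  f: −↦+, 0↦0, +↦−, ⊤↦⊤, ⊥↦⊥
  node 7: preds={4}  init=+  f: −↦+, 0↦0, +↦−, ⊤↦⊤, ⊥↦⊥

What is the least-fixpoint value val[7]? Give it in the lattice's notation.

+

Trace (9 dequeues):
  [1] u=0 | in − | out − | prev ⊥ | push {}
  [2] u=1 | in ⊥ | out − | ==
  [3] u=2 | in ⊤ | out ⊤ | prev ⊥ | push {}
  [4] u=3 | in − | out + | prev ⊥ | push {0}
  [5] u=4 | in ⊥ | out − | ==
  [6] u=5 | in ⊥ | out − | ==
  [7] u=6 | in ⊤ | out ⊤ | prev + | push {}
  [8] u=7 | in − | out + | ==
  [9] u=0 | in ⊤ | out ⊤ | prev − | push {}

Converged values:
  [0] ⊤
  [1] −
  [2] ⊤
  [3] +
  [4] −
  [5] −
  [6] ⊤
  [7] +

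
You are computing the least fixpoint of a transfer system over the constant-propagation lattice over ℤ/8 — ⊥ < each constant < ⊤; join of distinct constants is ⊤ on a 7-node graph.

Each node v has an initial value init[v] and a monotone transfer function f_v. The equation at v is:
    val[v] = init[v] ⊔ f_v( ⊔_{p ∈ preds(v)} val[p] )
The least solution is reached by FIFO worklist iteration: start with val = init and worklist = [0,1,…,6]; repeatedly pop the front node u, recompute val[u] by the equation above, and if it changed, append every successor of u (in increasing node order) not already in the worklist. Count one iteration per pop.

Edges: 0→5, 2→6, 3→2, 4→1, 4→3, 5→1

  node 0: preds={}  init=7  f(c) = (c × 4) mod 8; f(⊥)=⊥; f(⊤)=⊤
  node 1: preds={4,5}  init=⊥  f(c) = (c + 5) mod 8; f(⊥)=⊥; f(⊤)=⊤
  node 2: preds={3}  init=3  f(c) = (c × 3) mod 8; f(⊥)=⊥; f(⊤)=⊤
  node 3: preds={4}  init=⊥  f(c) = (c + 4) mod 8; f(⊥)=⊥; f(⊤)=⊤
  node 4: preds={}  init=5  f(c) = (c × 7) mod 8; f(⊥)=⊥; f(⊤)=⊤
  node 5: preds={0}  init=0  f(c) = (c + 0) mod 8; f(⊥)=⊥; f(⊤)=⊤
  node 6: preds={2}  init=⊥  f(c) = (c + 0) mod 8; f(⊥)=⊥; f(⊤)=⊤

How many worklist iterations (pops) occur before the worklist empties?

9

Worklist (9 pops):
  #1 pop 0: in=⊥ → 7 (no change)
  #2 pop 1: in=⊤ → ⊤ (was ⊥); enqueue []
  #3 pop 2: in=⊥ → 3 (no change)
  #4 pop 3: in=5 → 1 (was ⊥); enqueue [2]
  #5 pop 4: in=⊥ → 5 (no change)
  #6 pop 5: in=7 → ⊤ (was 0); enqueue [1]
  #7 pop 6: in=3 → 3 (was ⊥); enqueue []
  #8 pop 2: in=1 → 3 (no change)
  #9 pop 1: in=⊤ → ⊤ (no change)

Fixpoint:
  val[0] = 7
  val[1] = ⊤
  val[2] = 3
  val[3] = 1
  val[4] = 5
  val[5] = ⊤
  val[6] = 3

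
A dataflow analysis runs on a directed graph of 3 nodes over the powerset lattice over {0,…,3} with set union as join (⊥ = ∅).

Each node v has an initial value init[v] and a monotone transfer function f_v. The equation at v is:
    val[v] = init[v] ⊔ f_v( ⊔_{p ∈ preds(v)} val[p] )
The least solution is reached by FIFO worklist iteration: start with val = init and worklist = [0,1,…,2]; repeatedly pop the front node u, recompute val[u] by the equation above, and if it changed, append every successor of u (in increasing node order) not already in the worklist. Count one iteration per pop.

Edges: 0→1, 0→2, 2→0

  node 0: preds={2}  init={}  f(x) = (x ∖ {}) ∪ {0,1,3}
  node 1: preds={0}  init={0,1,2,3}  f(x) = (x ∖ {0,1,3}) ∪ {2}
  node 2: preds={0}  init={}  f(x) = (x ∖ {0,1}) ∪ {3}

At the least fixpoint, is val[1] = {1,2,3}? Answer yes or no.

no

Trace (4 dequeues):
  [1] u=0 | in {} | out {0,1,3} | prev {} | push {}
  [2] u=1 | in {0,1,3} | out {0,1,2,3} | ==
  [3] u=2 | in {0,1,3} | out {3} | prev {} | push {0}
  [4] u=0 | in {3} | out {0,1,3} | ==

Converged values:
  [0] {0,1,3}
  [1] {0,1,2,3}
  [2] {3}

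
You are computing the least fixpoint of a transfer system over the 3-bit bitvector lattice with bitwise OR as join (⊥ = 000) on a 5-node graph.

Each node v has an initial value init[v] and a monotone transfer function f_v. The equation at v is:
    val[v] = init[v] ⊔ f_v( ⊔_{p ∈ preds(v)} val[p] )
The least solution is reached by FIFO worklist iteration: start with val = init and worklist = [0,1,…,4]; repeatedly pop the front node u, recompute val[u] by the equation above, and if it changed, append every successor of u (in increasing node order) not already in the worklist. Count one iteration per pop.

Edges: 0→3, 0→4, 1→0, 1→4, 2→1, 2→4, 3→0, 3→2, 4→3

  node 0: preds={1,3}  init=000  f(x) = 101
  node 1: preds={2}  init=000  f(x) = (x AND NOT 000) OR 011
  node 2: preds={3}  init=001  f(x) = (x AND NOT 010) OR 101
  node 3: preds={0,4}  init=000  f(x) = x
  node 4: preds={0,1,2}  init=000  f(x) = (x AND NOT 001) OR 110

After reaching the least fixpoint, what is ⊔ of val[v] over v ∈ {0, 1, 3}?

111

Trace (12 dequeues):
  [1] u=0 | in 000 | out 101 | prev 000 | push {}
  [2] u=1 | in 001 | out 011 | prev 000 | push {0}
  [3] u=2 | in 000 | out 101 | prev 001 | push {1}
  [4] u=3 | in 101 | out 101 | prev 000 | push {2}
  [5] u=4 | in 111 | out 110 | prev 000 | push {3}
  [6] u=0 | in 111 | out 101 | ==
  [7] u=1 | in 101 | out 111 | prev 011 | push {0,4}
  [8] u=2 | in 101 | out 101 | ==
  [9] u=3 | in 111 | out 111 | prev 101 | push {2}
  [10] u=0 | in 111 | out 101 | ==
  [11] u=4 | in 111 | out 110 | ==
  [12] u=2 | in 111 | out 101 | ==

Converged values:
  [0] 101
  [1] 111
  [2] 101
  [3] 111
  [4] 110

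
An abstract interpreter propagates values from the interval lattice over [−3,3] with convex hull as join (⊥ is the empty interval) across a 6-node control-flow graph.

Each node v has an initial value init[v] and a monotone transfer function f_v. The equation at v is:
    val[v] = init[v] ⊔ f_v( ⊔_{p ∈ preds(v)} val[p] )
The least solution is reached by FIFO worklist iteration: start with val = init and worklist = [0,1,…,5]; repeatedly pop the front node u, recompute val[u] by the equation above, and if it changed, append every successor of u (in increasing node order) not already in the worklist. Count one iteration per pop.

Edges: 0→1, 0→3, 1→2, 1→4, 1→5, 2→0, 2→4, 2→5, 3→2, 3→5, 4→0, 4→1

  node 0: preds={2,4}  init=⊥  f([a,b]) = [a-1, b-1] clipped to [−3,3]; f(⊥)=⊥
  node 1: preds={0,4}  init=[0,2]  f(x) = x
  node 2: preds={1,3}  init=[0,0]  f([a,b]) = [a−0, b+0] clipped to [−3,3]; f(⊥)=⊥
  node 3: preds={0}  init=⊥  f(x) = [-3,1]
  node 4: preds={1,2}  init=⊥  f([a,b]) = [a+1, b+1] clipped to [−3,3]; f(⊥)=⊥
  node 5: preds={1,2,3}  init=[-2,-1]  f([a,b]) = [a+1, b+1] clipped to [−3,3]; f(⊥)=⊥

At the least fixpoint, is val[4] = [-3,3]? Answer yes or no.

no

Trace (20 dequeues):
  [1] u=0 | in [0,0] | out [-1,-1] | prev ⊥ | push {}
  [2] u=1 | in [-1,-1] | out [-1,2] | prev [0,2] | push {}
  [3] u=2 | in [-1,2] | out [-1,2] | prev [0,0] | push {0}
  [4] u=3 | in [-1,-1] | out [-3,1] | prev ⊥ | push {2}
  [5] u=4 | in [-1,2] | out [0,3] | prev ⊥ | push {1}
  [6] u=5 | in [-3,2] | out [-2,3] | prev [-2,-1] | push {}
  [7] u=0 | in [-1,3] | out [-2,2] | prev [-1,-1] | push {3}
  [8] u=2 | in [-3,2] | out [-3,2] | prev [-1,2] | push {0,4,5}
  [9] u=1 | in [-2,3] | out [-2,3] | prev [-1,2] | push {2}
  [10] u=3 | in [-2,2] | out [-3,1] | ==
  [11] u=0 | in [-3,3] | out [-3,2] | prev [-2,2] | push {1,3}
  [12] u=4 | in [-3,3] | out [-2,3] | prev [0,3] | push {0}
  [13] u=5 | in [-3,3] | out [-2,3] | ==
  [14] u=2 | in [-3,3] | out [-3,3] | prev [-3,2] | push {4,5}
  [15] u=1 | in [-3,3] | out [-3,3] | prev [-2,3] | push {2}
  [16] u=3 | in [-3,2] | out [-3,1] | ==
  [17] u=0 | in [-3,3] | out [-3,2] | ==
  [18] u=4 | in [-3,3] | out [-2,3] | ==
  [19] u=5 | in [-3,3] | out [-2,3] | ==
  [20] u=2 | in [-3,3] | out [-3,3] | ==

Converged values:
  [0] [-3,2]
  [1] [-3,3]
  [2] [-3,3]
  [3] [-3,1]
  [4] [-2,3]
  [5] [-2,3]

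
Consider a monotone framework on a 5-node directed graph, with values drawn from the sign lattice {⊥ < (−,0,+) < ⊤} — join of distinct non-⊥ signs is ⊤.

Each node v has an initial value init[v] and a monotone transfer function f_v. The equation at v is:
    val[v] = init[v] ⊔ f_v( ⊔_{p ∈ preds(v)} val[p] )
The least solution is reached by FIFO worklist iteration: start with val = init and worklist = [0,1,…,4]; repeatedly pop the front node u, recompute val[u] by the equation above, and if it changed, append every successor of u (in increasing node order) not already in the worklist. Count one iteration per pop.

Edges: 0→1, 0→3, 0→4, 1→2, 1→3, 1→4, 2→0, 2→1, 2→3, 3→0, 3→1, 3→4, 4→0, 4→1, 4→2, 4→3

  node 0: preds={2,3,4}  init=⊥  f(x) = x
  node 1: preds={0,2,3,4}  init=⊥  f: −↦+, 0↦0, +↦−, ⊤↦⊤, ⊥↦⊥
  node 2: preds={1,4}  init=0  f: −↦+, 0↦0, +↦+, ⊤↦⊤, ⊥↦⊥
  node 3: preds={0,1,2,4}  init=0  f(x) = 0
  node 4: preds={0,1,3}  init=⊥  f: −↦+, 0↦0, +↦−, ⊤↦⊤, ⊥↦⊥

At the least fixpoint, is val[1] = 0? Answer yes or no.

Trace (9 dequeues):
  [1] u=0 | in 0 | out 0 | prev ⊥ | push {}
  [2] u=1 | in 0 | out 0 | prev ⊥ | push {}
  [3] u=2 | in 0 | out 0 | ==
  [4] u=3 | in 0 | out 0 | ==
  [5] u=4 | in 0 | out 0 | prev ⊥ | push {0,1,2,3}
  [6] u=0 | in 0 | out 0 | ==
  [7] u=1 | in 0 | out 0 | ==
  [8] u=2 | in 0 | out 0 | ==
  [9] u=3 | in 0 | out 0 | ==

Converged values:
  [0] 0
  [1] 0
  [2] 0
  [3] 0
  [4] 0

yes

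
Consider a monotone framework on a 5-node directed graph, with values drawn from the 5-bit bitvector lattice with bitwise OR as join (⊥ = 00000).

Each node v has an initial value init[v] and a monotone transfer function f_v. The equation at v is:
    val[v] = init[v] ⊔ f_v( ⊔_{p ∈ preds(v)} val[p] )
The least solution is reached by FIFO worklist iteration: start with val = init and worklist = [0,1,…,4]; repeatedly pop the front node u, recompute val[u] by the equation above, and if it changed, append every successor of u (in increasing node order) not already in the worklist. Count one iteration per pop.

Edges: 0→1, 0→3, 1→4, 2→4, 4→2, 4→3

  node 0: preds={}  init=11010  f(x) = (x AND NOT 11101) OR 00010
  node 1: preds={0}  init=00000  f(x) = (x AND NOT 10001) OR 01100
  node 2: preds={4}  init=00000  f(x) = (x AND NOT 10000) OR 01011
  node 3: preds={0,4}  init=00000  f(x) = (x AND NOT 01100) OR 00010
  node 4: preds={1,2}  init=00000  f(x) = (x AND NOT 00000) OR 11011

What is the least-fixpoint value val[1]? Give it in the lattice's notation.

Trace (8 dequeues):
  [1] u=0 | in 00000 | out 11010 | ==
  [2] u=1 | in 11010 | out 01110 | prev 00000 | push {}
  [3] u=2 | in 00000 | out 01011 | prev 00000 | push {}
  [4] u=3 | in 11010 | out 10010 | prev 00000 | push {}
  [5] u=4 | in 01111 | out 11111 | prev 00000 | push {2,3}
  [6] u=2 | in 11111 | out 01111 | prev 01011 | push {4}
  [7] u=3 | in 11111 | out 10011 | prev 10010 | push {}
  [8] u=4 | in 01111 | out 11111 | ==

Converged values:
  [0] 11010
  [1] 01110
  [2] 01111
  [3] 10011
  [4] 11111

01110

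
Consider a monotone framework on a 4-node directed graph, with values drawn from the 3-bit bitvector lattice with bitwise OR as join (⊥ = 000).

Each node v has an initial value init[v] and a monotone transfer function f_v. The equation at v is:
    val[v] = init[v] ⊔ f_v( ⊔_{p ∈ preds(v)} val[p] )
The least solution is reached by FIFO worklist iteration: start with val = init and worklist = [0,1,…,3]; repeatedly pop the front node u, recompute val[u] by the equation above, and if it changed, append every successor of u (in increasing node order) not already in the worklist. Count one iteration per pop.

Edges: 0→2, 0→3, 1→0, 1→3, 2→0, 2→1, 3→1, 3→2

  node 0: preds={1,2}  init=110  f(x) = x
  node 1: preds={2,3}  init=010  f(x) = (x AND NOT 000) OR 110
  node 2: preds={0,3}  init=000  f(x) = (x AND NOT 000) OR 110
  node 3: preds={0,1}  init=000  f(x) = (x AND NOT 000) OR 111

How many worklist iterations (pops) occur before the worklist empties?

Worklist (11 pops):
  #1 pop 0: in=010 → 110 (no change)
  #2 pop 1: in=000 → 110 (was 010); enqueue [0]
  #3 pop 2: in=110 → 110 (was 000); enqueue [1]
  #4 pop 3: in=110 → 111 (was 000); enqueue [2]
  #5 pop 0: in=110 → 110 (no change)
  #6 pop 1: in=111 → 111 (was 110); enqueue [0,3]
  #7 pop 2: in=111 → 111 (was 110); enqueue [1]
  #8 pop 0: in=111 → 111 (was 110); enqueue [2]
  #9 pop 3: in=111 → 111 (no change)
  #10 pop 1: in=111 → 111 (no change)
  #11 pop 2: in=111 → 111 (no change)

Fixpoint:
  val[0] = 111
  val[1] = 111
  val[2] = 111
  val[3] = 111

11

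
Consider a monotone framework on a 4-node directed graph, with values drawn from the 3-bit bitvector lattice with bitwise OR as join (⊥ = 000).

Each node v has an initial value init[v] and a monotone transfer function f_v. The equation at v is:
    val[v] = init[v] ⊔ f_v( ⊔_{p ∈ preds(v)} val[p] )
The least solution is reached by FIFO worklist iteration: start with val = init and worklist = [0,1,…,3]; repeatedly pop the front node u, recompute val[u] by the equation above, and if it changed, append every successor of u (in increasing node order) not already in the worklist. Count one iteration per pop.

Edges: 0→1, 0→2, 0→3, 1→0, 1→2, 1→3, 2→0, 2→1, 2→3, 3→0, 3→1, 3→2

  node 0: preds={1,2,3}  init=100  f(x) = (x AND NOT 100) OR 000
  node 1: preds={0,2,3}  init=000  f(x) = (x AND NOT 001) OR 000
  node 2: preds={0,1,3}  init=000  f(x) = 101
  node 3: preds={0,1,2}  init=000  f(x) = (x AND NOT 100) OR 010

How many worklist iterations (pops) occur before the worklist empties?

9

Worklist (9 pops):
  #1 pop 0: in=000 → 100 (no change)
  #2 pop 1: in=100 → 100 (was 000); enqueue [0]
  #3 pop 2: in=100 → 101 (was 000); enqueue [1]
  #4 pop 3: in=101 → 011 (was 000); enqueue [2]
  #5 pop 0: in=111 → 111 (was 100); enqueue [3]
  #6 pop 1: in=111 → 110 (was 100); enqueue [0]
  #7 pop 2: in=111 → 101 (no change)
  #8 pop 3: in=111 → 011 (no change)
  #9 pop 0: in=111 → 111 (no change)

Fixpoint:
  val[0] = 111
  val[1] = 110
  val[2] = 101
  val[3] = 011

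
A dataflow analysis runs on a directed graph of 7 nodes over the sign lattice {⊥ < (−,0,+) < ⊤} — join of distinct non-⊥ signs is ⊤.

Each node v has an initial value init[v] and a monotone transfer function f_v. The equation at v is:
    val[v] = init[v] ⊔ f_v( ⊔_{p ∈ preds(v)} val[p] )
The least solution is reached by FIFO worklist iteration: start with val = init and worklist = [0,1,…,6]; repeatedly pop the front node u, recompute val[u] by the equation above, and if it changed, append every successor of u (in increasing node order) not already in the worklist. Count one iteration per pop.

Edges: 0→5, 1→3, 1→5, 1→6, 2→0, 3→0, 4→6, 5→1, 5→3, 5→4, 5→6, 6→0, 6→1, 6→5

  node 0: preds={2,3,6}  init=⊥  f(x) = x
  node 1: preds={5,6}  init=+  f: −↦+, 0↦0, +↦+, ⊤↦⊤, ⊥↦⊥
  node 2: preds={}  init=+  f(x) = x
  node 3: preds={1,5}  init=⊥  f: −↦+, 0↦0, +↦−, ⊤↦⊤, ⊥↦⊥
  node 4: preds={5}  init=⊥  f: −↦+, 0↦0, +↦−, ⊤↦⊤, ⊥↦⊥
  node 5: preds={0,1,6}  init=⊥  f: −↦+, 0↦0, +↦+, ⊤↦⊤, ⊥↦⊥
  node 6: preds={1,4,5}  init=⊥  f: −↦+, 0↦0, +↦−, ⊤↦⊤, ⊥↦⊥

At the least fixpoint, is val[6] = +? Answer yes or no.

no

Worklist (19 pops):
  #1 pop 0: in=+ → + (was ⊥); enqueue []
  #2 pop 1: in=⊥ → + (no change)
  #3 pop 2: in=⊥ → + (no change)
  #4 pop 3: in=+ → − (was ⊥); enqueue [0]
  #5 pop 4: in=⊥ → ⊥ (no change)
  #6 pop 5: in=+ → + (was ⊥); enqueue [1,3,4]
  #7 pop 6: in=+ → − (was ⊥); enqueue [5]
  #8 pop 0: in=⊤ → ⊤ (was +); enqueue []
  #9 pop 1: in=⊤ → ⊤ (was +); enqueue [6]
  #10 pop 3: in=⊤ → ⊤ (was −); enqueue [0]
  #11 pop 4: in=+ → − (was ⊥); enqueue []
  #12 pop 5: in=⊤ → ⊤ (was +); enqueue [1,3,4]
  #13 pop 6: in=⊤ → ⊤ (was −); enqueue [5]
  #14 pop 0: in=⊤ → ⊤ (no change)
  #15 pop 1: in=⊤ → ⊤ (no change)
  #16 pop 3: in=⊤ → ⊤ (no change)
  #17 pop 4: in=⊤ → ⊤ (was −); enqueue [6]
  #18 pop 5: in=⊤ → ⊤ (no change)
  #19 pop 6: in=⊤ → ⊤ (no change)

Fixpoint:
  val[0] = ⊤
  val[1] = ⊤
  val[2] = +
  val[3] = ⊤
  val[4] = ⊤
  val[5] = ⊤
  val[6] = ⊤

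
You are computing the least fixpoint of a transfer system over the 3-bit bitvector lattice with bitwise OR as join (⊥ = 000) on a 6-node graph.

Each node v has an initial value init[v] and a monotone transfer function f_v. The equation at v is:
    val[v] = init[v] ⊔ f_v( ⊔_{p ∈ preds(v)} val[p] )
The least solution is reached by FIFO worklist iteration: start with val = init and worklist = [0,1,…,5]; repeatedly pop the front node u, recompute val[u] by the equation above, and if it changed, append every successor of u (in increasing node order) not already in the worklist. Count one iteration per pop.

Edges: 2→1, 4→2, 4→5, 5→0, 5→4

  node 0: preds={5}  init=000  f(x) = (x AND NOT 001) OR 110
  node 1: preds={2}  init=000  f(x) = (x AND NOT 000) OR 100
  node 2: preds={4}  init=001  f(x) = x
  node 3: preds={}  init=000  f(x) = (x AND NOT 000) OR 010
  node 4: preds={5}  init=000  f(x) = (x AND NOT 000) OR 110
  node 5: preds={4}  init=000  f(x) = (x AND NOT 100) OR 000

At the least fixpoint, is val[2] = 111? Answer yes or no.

Iteration log — 10 steps:
  step 1. node 0  ⊔preds=000  new=110  old=000  +wl: 
  step 2. node 1  ⊔preds=001  new=101  old=000  +wl: 
  step 3. node 2  ⊔preds=000  new=001  stable
  step 4. node 3  ⊔preds=000  new=010  old=000  +wl: 
  step 5. node 4  ⊔preds=000  new=110  old=000  +wl: 2
  step 6. node 5  ⊔preds=110  new=010  old=000  +wl: 0,4
  step 7. node 2  ⊔preds=110  new=111  old=001  +wl: 1
  step 8. node 0  ⊔preds=010  new=110  stable
  step 9. node 4  ⊔preds=010  new=110  stable
  step 10. node 1  ⊔preds=111  new=111  old=101  +wl: 

Least fixpoint reached:
  node 0: 110
  node 1: 111
  node 2: 111
  node 3: 010
  node 4: 110
  node 5: 010

yes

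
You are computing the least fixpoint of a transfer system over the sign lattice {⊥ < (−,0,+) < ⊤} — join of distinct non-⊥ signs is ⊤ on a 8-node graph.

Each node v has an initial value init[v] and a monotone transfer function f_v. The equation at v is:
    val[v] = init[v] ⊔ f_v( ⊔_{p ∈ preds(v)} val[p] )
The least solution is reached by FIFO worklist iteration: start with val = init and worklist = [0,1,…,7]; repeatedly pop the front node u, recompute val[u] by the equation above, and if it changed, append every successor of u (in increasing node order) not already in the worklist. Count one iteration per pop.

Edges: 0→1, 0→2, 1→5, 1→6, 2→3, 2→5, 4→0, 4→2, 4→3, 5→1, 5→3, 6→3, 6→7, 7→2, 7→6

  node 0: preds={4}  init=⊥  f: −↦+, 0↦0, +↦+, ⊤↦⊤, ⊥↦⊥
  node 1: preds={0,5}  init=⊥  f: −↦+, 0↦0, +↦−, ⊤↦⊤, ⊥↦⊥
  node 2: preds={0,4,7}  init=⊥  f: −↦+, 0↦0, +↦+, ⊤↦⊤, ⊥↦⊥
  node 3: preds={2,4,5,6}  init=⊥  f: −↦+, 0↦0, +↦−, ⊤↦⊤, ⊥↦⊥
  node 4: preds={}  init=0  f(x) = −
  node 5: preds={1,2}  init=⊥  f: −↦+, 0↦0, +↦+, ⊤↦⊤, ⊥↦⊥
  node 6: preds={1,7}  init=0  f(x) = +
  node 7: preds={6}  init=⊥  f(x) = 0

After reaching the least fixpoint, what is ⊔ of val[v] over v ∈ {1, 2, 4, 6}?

Iteration log — 16 steps:
  step 1. node 0  ⊔preds=0  new=0  old=⊥  +wl: 
  step 2. node 1  ⊔preds=0  new=0  old=⊥  +wl: 
  step 3. node 2  ⊔preds=0  new=0  old=⊥  +wl: 
  step 4. node 3  ⊔preds=0  new=0  old=⊥  +wl: 
  step 5. node 4  ⊔preds=⊥  new=⊤  old=0  +wl: 0,2,3
  step 6. node 5  ⊔preds=0  new=0  old=⊥  +wl: 1
  step 7. node 6  ⊔preds=0  new=⊤  old=0  +wl: 
  step 8. node 7  ⊔preds=⊤  new=0  old=⊥  +wl: 6
  step 9. node 0  ⊔preds=⊤  new=⊤  old=0  +wl: 
  step 10. node 2  ⊔preds=⊤  new=⊤  old=0  +wl: 5
  step 11. node 3  ⊔preds=⊤  new=⊤  old=0  +wl: 
  step 12. node 1  ⊔preds=⊤  new=⊤  old=0  +wl: 
  step 13. node 6  ⊔preds=⊤  new=⊤  stable
  step 14. node 5  ⊔preds=⊤  new=⊤  old=0  +wl: 1,3
  step 15. node 1  ⊔preds=⊤  new=⊤  stable
  step 16. node 3  ⊔preds=⊤  new=⊤  stable

Least fixpoint reached:
  node 0: ⊤
  node 1: ⊤
  node 2: ⊤
  node 3: ⊤
  node 4: ⊤
  node 5: ⊤
  node 6: ⊤
  node 7: 0

⊤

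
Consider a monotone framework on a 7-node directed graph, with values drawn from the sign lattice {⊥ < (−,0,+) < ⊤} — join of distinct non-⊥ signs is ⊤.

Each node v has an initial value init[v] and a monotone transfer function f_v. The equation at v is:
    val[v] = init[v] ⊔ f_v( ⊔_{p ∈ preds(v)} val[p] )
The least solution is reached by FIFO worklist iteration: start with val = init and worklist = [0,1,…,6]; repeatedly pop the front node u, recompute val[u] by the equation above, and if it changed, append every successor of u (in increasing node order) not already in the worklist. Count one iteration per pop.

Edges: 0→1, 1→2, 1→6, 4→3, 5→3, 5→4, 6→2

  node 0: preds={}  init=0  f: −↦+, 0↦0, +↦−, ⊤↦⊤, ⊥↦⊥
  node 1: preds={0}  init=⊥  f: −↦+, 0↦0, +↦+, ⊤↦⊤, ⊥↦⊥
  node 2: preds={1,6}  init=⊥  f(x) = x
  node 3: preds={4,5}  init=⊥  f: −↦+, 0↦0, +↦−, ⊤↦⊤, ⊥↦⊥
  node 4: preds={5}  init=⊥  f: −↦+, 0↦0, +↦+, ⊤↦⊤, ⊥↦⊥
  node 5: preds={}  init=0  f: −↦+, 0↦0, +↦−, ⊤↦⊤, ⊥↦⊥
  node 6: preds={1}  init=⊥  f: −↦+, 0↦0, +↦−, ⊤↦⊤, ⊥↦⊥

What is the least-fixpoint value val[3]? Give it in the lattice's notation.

0

Trace (9 dequeues):
  [1] u=0 | in ⊥ | out 0 | ==
  [2] u=1 | in 0 | out 0 | prev ⊥ | push {}
  [3] u=2 | in 0 | out 0 | prev ⊥ | push {}
  [4] u=3 | in 0 | out 0 | prev ⊥ | push {}
  [5] u=4 | in 0 | out 0 | prev ⊥ | push {3}
  [6] u=5 | in ⊥ | out 0 | ==
  [7] u=6 | in 0 | out 0 | prev ⊥ | push {2}
  [8] u=3 | in 0 | out 0 | ==
  [9] u=2 | in 0 | out 0 | ==

Converged values:
  [0] 0
  [1] 0
  [2] 0
  [3] 0
  [4] 0
  [5] 0
  [6] 0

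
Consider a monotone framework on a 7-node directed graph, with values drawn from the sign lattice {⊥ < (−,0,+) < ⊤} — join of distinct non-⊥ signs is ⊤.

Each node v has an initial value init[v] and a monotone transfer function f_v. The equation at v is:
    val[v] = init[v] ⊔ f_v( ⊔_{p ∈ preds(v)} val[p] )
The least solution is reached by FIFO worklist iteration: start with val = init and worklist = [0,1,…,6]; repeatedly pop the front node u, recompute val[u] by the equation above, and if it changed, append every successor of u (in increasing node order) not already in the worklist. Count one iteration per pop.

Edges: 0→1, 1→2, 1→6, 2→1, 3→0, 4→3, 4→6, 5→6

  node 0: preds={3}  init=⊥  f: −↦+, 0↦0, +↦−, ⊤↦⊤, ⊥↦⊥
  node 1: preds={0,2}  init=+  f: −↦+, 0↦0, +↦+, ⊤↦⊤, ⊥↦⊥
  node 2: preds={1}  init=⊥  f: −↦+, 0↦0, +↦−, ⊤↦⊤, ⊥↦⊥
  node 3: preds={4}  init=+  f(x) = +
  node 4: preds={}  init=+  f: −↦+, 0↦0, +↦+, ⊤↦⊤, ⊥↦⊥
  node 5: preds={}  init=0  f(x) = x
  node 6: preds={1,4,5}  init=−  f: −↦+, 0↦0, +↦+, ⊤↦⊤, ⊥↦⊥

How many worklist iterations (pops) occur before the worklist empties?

8

Worklist (8 pops):
  #1 pop 0: in=+ → − (was ⊥); enqueue []
  #2 pop 1: in=− → + (no change)
  #3 pop 2: in=+ → − (was ⊥); enqueue [1]
  #4 pop 3: in=+ → + (no change)
  #5 pop 4: in=⊥ → + (no change)
  #6 pop 5: in=⊥ → 0 (no change)
  #7 pop 6: in=⊤ → ⊤ (was −); enqueue []
  #8 pop 1: in=− → + (no change)

Fixpoint:
  val[0] = −
  val[1] = +
  val[2] = −
  val[3] = +
  val[4] = +
  val[5] = 0
  val[6] = ⊤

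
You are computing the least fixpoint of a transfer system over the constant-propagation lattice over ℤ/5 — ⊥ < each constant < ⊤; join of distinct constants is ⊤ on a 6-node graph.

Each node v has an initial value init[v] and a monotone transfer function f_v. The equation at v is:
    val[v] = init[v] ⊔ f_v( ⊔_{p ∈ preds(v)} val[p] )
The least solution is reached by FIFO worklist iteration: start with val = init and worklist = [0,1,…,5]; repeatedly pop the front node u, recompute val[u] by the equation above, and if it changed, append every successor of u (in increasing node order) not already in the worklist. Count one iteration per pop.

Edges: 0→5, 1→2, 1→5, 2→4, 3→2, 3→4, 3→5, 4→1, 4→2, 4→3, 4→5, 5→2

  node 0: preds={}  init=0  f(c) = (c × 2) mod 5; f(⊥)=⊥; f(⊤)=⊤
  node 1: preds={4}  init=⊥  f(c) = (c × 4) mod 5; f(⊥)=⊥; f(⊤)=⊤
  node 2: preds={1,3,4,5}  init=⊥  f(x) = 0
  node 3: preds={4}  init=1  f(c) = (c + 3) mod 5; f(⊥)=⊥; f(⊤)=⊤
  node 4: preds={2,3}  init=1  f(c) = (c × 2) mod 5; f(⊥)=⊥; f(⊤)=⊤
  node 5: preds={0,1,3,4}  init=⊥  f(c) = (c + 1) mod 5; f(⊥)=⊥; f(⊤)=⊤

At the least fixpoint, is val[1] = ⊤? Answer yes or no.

yes

Trace (11 dequeues):
  [1] u=0 | in ⊥ | out 0 | ==
  [2] u=1 | in 1 | out 4 | prev ⊥ | push {}
  [3] u=2 | in ⊤ | out 0 | prev ⊥ | push {}
  [4] u=3 | in 1 | out ⊤ | prev 1 | push {2}
  [5] u=4 | in ⊤ | out ⊤ | prev 1 | push {1,3}
  [6] u=5 | in ⊤ | out ⊤ | prev ⊥ | push {}
  [7] u=2 | in ⊤ | out 0 | ==
  [8] u=1 | in ⊤ | out ⊤ | prev 4 | push {2,5}
  [9] u=3 | in ⊤ | out ⊤ | ==
  [10] u=2 | in ⊤ | out 0 | ==
  [11] u=5 | in ⊤ | out ⊤ | ==

Converged values:
  [0] 0
  [1] ⊤
  [2] 0
  [3] ⊤
  [4] ⊤
  [5] ⊤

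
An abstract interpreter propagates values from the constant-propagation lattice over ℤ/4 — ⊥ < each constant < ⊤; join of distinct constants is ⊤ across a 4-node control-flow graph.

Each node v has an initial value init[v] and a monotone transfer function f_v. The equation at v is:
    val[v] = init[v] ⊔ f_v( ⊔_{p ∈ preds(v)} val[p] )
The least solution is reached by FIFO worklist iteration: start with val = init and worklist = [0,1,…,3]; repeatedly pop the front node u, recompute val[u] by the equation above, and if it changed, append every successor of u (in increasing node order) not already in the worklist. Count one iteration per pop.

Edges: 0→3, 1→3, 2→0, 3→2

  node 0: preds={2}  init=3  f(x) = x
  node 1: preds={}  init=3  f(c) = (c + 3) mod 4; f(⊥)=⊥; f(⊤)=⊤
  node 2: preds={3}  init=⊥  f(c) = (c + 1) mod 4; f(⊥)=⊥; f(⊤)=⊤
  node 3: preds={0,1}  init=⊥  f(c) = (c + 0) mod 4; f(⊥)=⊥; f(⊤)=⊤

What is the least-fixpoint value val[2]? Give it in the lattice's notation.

⊤

Trace (9 dequeues):
  [1] u=0 | in ⊥ | out 3 | ==
  [2] u=1 | in ⊥ | out 3 | ==
  [3] u=2 | in ⊥ | out ⊥ | ==
  [4] u=3 | in 3 | out 3 | prev ⊥ | push {2}
  [5] u=2 | in 3 | out 0 | prev ⊥ | push {0}
  [6] u=0 | in 0 | out ⊤ | prev 3 | push {3}
  [7] u=3 | in ⊤ | out ⊤ | prev 3 | push {2}
  [8] u=2 | in ⊤ | out ⊤ | prev 0 | push {0}
  [9] u=0 | in ⊤ | out ⊤ | ==

Converged values:
  [0] ⊤
  [1] 3
  [2] ⊤
  [3] ⊤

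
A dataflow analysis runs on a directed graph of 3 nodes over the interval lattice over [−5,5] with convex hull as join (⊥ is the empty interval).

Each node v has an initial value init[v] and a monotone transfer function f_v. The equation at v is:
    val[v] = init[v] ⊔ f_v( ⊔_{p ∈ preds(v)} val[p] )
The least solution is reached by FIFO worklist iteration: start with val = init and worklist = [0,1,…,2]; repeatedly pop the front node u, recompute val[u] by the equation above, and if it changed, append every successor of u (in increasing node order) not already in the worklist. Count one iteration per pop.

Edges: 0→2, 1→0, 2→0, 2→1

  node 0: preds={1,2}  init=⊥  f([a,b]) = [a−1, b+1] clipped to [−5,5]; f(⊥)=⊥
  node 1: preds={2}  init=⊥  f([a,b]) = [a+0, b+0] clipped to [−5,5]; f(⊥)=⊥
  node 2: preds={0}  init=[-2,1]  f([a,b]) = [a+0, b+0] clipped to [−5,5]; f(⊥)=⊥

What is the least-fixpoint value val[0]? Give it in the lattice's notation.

Iteration log — 15 steps:
  step 1. node 0  ⊔preds=[-2,1]  new=[-3,2]  old=⊥  +wl: 
  step 2. node 1  ⊔preds=[-2,1]  new=[-2,1]  old=⊥  +wl: 0
  step 3. node 2  ⊔preds=[-3,2]  new=[-3,2]  old=[-2,1]  +wl: 1
  step 4. node 0  ⊔preds=[-3,2]  new=[-4,3]  old=[-3,2]  +wl: 2
  step 5. node 1  ⊔preds=[-3,2]  new=[-3,2]  old=[-2,1]  +wl: 0
  step 6. node 2  ⊔preds=[-4,3]  new=[-4,3]  old=[-3,2]  +wl: 1
  step 7. node 0  ⊔preds=[-4,3]  new=[-5,4]  old=[-4,3]  +wl: 2
  step 8. node 1  ⊔preds=[-4,3]  new=[-4,3]  old=[-3,2]  +wl: 0
  step 9. node 2  ⊔preds=[-5,4]  new=[-5,4]  old=[-4,3]  +wl: 1
  step 10. node 0  ⊔preds=[-5,4]  new=[-5,5]  old=[-5,4]  +wl: 2
  step 11. node 1  ⊔preds=[-5,4]  new=[-5,4]  old=[-4,3]  +wl: 0
  step 12. node 2  ⊔preds=[-5,5]  new=[-5,5]  old=[-5,4]  +wl: 1
  step 13. node 0  ⊔preds=[-5,5]  new=[-5,5]  stable
  step 14. node 1  ⊔preds=[-5,5]  new=[-5,5]  old=[-5,4]  +wl: 0
  step 15. node 0  ⊔preds=[-5,5]  new=[-5,5]  stable

Least fixpoint reached:
  node 0: [-5,5]
  node 1: [-5,5]
  node 2: [-5,5]

[-5,5]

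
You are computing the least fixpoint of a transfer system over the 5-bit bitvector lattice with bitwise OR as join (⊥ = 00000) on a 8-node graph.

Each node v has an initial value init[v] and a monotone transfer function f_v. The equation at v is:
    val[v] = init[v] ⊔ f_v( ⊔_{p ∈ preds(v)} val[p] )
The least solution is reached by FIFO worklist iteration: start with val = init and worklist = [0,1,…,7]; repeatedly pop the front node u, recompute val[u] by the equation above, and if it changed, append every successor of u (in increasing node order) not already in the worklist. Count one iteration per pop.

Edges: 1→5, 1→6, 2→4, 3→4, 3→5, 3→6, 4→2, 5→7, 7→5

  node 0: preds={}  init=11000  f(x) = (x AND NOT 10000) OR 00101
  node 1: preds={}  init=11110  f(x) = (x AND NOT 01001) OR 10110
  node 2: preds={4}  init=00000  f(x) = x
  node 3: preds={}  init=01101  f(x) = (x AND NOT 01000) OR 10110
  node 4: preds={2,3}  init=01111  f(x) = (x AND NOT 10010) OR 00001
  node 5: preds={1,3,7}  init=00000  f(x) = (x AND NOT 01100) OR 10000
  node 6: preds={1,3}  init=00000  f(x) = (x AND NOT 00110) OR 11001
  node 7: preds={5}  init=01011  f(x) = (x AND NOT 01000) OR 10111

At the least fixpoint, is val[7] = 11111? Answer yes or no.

Iteration log — 9 steps:
  step 1. node 0  ⊔preds=00000  new=11101  old=11000  +wl: 
  step 2. node 1  ⊔preds=00000  new=11110  stable
  step 3. node 2  ⊔preds=01111  new=01111  old=00000  +wl: 
  step 4. node 3  ⊔preds=00000  new=11111  old=01101  +wl: 
  step 5. node 4  ⊔preds=11111  new=01111  stable
  step 6. node 5  ⊔preds=11111  new=10011  old=00000  +wl: 
  step 7. node 6  ⊔preds=11111  new=11001  old=00000  +wl: 
  step 8. node 7  ⊔preds=10011  new=11111  old=01011  +wl: 5
  step 9. node 5  ⊔preds=11111  new=10011  stable

Least fixpoint reached:
  node 0: 11101
  node 1: 11110
  node 2: 01111
  node 3: 11111
  node 4: 01111
  node 5: 10011
  node 6: 11001
  node 7: 11111

yes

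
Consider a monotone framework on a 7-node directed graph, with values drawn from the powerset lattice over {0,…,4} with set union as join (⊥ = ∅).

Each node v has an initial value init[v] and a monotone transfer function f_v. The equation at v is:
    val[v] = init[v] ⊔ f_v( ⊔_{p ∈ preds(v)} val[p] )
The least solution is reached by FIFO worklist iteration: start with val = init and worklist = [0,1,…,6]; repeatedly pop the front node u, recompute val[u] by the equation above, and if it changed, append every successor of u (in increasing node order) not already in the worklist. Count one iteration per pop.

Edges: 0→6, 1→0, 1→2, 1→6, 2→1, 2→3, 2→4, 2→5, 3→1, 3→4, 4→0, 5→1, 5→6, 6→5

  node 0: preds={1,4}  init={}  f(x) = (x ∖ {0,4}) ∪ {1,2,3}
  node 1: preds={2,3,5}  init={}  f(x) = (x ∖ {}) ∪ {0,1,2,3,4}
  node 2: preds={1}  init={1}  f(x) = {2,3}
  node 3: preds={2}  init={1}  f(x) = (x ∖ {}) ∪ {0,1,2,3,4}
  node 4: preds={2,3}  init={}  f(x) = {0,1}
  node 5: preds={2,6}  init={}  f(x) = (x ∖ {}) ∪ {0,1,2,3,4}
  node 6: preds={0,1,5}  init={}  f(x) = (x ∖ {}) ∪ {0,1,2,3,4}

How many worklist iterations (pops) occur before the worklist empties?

10

Trace (10 dequeues):
  [1] u=0 | in {} | out {1,2,3} | prev {} | push {}
  [2] u=1 | in {1} | out {0,1,2,3,4} | prev {} | push {0}
  [3] u=2 | in {0,1,2,3,4} | out {1,2,3} | prev {1} | push {1}
  [4] u=3 | in {1,2,3} | out {0,1,2,3,4} | prev {1} | push {}
  [5] u=4 | in {0,1,2,3,4} | out {0,1} | prev {} | push {}
  [6] u=5 | in {1,2,3} | out {0,1,2,3,4} | prev {} | push {}
  [7] u=6 | in {0,1,2,3,4} | out {0,1,2,3,4} | prev {} | push {5}
  [8] u=0 | in {0,1,2,3,4} | out {1,2,3} | ==
  [9] u=1 | in {0,1,2,3,4} | out {0,1,2,3,4} | ==
  [10] u=5 | in {0,1,2,3,4} | out {0,1,2,3,4} | ==

Converged values:
  [0] {1,2,3}
  [1] {0,1,2,3,4}
  [2] {1,2,3}
  [3] {0,1,2,3,4}
  [4] {0,1}
  [5] {0,1,2,3,4}
  [6] {0,1,2,3,4}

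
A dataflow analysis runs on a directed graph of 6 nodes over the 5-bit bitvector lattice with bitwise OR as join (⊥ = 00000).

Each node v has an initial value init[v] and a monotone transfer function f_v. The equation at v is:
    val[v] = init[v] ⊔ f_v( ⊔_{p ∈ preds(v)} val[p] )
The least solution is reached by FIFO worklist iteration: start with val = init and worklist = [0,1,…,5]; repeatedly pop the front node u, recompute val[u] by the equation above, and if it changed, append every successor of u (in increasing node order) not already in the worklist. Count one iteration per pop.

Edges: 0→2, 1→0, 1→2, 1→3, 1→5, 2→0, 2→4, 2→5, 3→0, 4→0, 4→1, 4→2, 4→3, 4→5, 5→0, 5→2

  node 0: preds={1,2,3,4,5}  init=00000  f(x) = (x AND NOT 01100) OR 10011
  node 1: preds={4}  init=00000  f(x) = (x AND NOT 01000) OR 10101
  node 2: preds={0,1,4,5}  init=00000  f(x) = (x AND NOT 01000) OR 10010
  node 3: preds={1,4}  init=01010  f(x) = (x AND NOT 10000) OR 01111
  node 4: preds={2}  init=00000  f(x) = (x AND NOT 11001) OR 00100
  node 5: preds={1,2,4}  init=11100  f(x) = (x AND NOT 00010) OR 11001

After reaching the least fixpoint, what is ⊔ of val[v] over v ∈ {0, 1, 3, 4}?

11111

Worklist (12 pops):
  #1 pop 0: in=11110 → 10011 (was 00000); enqueue []
  #2 pop 1: in=00000 → 10101 (was 00000); enqueue [0]
  #3 pop 2: in=11111 → 10111 (was 00000); enqueue []
  #4 pop 3: in=10101 → 01111 (was 01010); enqueue []
  #5 pop 4: in=10111 → 00110 (was 00000); enqueue [1,2,3]
  #6 pop 5: in=10111 → 11101 (was 11100); enqueue []
  #7 pop 0: in=11111 → 10011 (no change)
  #8 pop 1: in=00110 → 10111 (was 10101); enqueue [0,5]
  #9 pop 2: in=11111 → 10111 (no change)
  #10 pop 3: in=10111 → 01111 (no change)
  #11 pop 0: in=11111 → 10011 (no change)
  #12 pop 5: in=10111 → 11101 (no change)

Fixpoint:
  val[0] = 10011
  val[1] = 10111
  val[2] = 10111
  val[3] = 01111
  val[4] = 00110
  val[5] = 11101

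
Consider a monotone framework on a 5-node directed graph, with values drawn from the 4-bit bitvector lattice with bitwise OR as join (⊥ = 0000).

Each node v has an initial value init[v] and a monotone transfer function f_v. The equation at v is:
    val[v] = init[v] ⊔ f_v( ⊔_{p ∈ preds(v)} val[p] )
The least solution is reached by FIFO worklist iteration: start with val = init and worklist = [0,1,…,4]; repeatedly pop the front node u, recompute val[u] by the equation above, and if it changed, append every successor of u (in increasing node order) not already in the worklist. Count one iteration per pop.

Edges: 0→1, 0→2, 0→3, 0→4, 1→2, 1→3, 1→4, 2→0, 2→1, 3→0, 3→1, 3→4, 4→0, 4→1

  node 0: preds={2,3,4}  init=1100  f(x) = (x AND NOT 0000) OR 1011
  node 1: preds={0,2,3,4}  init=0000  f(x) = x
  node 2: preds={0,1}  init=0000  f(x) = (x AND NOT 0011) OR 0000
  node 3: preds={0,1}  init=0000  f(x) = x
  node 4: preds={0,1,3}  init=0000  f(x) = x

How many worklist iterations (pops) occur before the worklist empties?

7

Iteration log — 7 steps:
  step 1. node 0  ⊔preds=0000  new=1111  old=1100  +wl: 
  step 2. node 1  ⊔preds=1111  new=1111  old=0000  +wl: 
  step 3. node 2  ⊔preds=1111  new=1100  old=0000  +wl: 0,1
  step 4. node 3  ⊔preds=1111  new=1111  old=0000  +wl: 
  step 5. node 4  ⊔preds=1111  new=1111  old=0000  +wl: 
  step 6. node 0  ⊔preds=1111  new=1111  stable
  step 7. node 1  ⊔preds=1111  new=1111  stable

Least fixpoint reached:
  node 0: 1111
  node 1: 1111
  node 2: 1100
  node 3: 1111
  node 4: 1111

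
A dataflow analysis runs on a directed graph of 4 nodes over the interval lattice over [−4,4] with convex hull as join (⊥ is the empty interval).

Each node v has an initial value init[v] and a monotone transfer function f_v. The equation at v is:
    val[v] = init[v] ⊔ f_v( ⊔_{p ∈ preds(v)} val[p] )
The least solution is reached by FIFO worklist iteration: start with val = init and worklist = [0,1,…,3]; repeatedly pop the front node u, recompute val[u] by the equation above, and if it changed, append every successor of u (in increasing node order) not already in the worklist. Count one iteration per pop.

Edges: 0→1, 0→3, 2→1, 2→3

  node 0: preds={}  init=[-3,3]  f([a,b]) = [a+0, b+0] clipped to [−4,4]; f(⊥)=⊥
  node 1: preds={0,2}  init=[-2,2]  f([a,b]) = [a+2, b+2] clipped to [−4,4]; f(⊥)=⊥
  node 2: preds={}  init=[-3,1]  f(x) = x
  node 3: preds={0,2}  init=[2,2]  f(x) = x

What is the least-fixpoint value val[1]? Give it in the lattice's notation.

Trace (4 dequeues):
  [1] u=0 | in ⊥ | out [-3,3] | ==
  [2] u=1 | in [-3,3] | out [-2,4] | prev [-2,2] | push {}
  [3] u=2 | in ⊥ | out [-3,1] | ==
  [4] u=3 | in [-3,3] | out [-3,3] | prev [2,2] | push {}

Converged values:
  [0] [-3,3]
  [1] [-2,4]
  [2] [-3,1]
  [3] [-3,3]

[-2,4]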